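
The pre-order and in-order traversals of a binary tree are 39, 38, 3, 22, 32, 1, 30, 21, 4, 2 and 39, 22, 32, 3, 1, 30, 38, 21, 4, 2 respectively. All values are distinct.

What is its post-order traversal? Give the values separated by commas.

The first element of pre-order is the root; it splits in-order into left and right subtrees.
Root 39: left subtree has 0 nodes { }, right has 9 {22, 32, 3, 1, 30, 38, 21, 4, 2}.
  Root 38: left subtree has 5 nodes {22, 32, 3, 1, 30}, right has 3 {21, 4, 2}.
    Root 3: left subtree has 2 nodes {22, 32}, right has 2 {1, 30}.
      Root 22: left subtree has 0 nodes { }, right has 1 {32}.
      Root 1: left subtree has 0 nodes { }, right has 1 {30}.
    Root 21: left subtree has 0 nodes { }, right has 2 {4, 2}.
      Root 4: left subtree has 0 nodes { }, right has 1 {2}.

32, 22, 30, 1, 3, 2, 4, 21, 38, 39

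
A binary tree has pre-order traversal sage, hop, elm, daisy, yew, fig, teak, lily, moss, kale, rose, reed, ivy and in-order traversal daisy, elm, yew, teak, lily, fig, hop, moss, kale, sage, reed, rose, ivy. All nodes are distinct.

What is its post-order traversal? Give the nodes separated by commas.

daisy, lily, teak, fig, yew, elm, kale, moss, hop, reed, ivy, rose, sage

The first element of pre-order is the root; it splits in-order into left and right subtrees.
Root sage: left subtree has 9 nodes {daisy, elm, yew, teak, lily, fig, hop, moss, kale}, right has 3 {reed, rose, ivy}.
  Root hop: left subtree has 6 nodes {daisy, elm, yew, teak, lily, fig}, right has 2 {moss, kale}.
    Root elm: left subtree has 1 node {daisy}, right has 4 {yew, teak, lily, fig}.
      Root yew: left subtree has 0 nodes { }, right has 3 {teak, lily, fig}.
        Root fig: left subtree has 2 nodes {teak, lily}, right has 0 { }.
          Root teak: left subtree has 0 nodes { }, right has 1 {lily}.
    Root moss: left subtree has 0 nodes { }, right has 1 {kale}.
  Root rose: left subtree has 1 node {reed}, right has 1 {ivy}.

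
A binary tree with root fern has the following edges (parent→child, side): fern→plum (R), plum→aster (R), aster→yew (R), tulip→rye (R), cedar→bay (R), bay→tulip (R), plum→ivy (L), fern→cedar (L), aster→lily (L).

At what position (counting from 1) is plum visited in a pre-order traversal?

6

Pre-order visits the node, then its left subtree, then its right subtree.
Visit fern.
At fern: go left to cedar.
  Visit cedar.
  At cedar: no left child.
  At cedar: go right to bay.
    Visit bay.
    At bay: no left child.
    At bay: go right to tulip.
      Visit tulip.
      At tulip: no left child.
      At tulip: go right to rye.
        rye is a leaf — visit rye.
At fern: go right to plum.
  Visit plum.
  At plum: go left to ivy.
    ivy is a leaf — visit ivy.
  At plum: go right to aster.
    Visit aster.
    At aster: go left to lily.
      lily is a leaf — visit lily.
    At aster: go right to yew.
      yew is a leaf — visit yew.
Full pre-order sequence: fern, cedar, bay, tulip, rye, plum, ivy, aster, lily, yew.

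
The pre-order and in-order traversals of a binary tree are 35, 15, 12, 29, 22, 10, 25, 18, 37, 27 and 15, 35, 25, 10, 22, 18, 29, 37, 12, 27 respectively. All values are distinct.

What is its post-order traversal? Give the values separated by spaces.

15 25 10 18 22 37 29 27 12 35

The first element of pre-order is the root; it splits in-order into left and right subtrees.
Root 35: left subtree has 1 node {15}, right has 8 {25, 10, 22, 18, 29, 37, 12, 27}.
  Root 12: left subtree has 6 nodes {25, 10, 22, 18, 29, 37}, right has 1 {27}.
    Root 29: left subtree has 4 nodes {25, 10, 22, 18}, right has 1 {37}.
      Root 22: left subtree has 2 nodes {25, 10}, right has 1 {18}.
        Root 10: left subtree has 1 node {25}, right has 0 { }.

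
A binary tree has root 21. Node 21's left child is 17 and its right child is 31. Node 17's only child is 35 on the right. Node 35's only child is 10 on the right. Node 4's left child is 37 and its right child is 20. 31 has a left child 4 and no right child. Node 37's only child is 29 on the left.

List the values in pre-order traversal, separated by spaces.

Pre-order visits the node, then its left subtree, then its right subtree.
Visit 21.
At 21: go left to 17.
  Visit 17.
  At 17: no left child.
  At 17: go right to 35.
    Visit 35.
    At 35: no left child.
    At 35: go right to 10.
      10 is a leaf — visit 10.
At 21: go right to 31.
  Visit 31.
  At 31: go left to 4.
    Visit 4.
    At 4: go left to 37.
      Visit 37.
      At 37: go left to 29.
        29 is a leaf — visit 29.
      At 37: no right child.
    At 4: go right to 20.
      20 is a leaf — visit 20.
  At 31: no right child.

21 17 35 10 31 4 37 29 20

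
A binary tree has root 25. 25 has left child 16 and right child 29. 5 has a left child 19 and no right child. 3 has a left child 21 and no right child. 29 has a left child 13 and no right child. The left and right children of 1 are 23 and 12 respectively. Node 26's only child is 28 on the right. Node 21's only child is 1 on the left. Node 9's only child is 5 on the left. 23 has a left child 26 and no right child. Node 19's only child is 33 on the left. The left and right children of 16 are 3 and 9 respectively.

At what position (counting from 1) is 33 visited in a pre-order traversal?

13

Pre-order visits the node, then its left subtree, then its right subtree.
Visit 25.
At 25: go left to 16.
  Visit 16.
  At 16: go left to 3.
    Visit 3.
    At 3: go left to 21.
      Visit 21.
      At 21: go left to 1.
        Visit 1.
        At 1: go left to 23.
          Visit 23.
          At 23: go left to 26.
            Visit 26.
            At 26: no left child.
            At 26: go right to 28.
              28 is a leaf — visit 28.
          At 23: no right child.
        At 1: go right to 12.
          12 is a leaf — visit 12.
      At 21: no right child.
    At 3: no right child.
  At 16: go right to 9.
    Visit 9.
    At 9: go left to 5.
      Visit 5.
      At 5: go left to 19.
        Visit 19.
        At 19: go left to 33.
          33 is a leaf — visit 33.
        At 19: no right child.
      At 5: no right child.
    At 9: no right child.
At 25: go right to 29.
  Visit 29.
  At 29: go left to 13.
    13 is a leaf — visit 13.
  At 29: no right child.
Full pre-order sequence: 25, 16, 3, 21, 1, 23, 26, 28, 12, 9, 5, 19, 33, 29, 13.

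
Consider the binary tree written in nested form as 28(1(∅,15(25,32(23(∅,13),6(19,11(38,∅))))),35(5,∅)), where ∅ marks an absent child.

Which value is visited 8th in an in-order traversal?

6

In-order visits the left subtree, then the node, then the right subtree.
At 28: go left to 1.
  At 1: no left child.
  Visit 1.
  At 1: go right to 15.
    At 15: go left to 25.
      25 is a leaf — visit 25.
    Visit 15.
    At 15: go right to 32.
      At 32: go left to 23.
        At 23: no left child.
        Visit 23.
        At 23: go right to 13.
          13 is a leaf — visit 13.
      Visit 32.
      At 32: go right to 6.
        At 6: go left to 19.
          19 is a leaf — visit 19.
        Visit 6.
        At 6: go right to 11.
          At 11: go left to 38.
            38 is a leaf — visit 38.
          Visit 11.
          At 11: no right child.
Visit 28.
At 28: go right to 35.
  At 35: go left to 5.
    5 is a leaf — visit 5.
  Visit 35.
  At 35: no right child.
Full in-order sequence: 1, 25, 15, 23, 13, 32, 19, 6, 38, 11, 28, 5, 35.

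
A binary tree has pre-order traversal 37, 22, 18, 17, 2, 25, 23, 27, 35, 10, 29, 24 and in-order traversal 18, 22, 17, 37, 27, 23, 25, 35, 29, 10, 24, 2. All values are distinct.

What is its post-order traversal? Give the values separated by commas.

The first element of pre-order is the root; it splits in-order into left and right subtrees.
Root 37: left subtree has 3 nodes {18, 22, 17}, right has 8 {27, 23, 25, 35, 29, 10, 24, 2}.
  Root 22: left subtree has 1 node {18}, right has 1 {17}.
  Root 2: left subtree has 7 nodes {27, 23, 25, 35, 29, 10, 24}, right has 0 { }.
    Root 25: left subtree has 2 nodes {27, 23}, right has 4 {35, 29, 10, 24}.
      Root 23: left subtree has 1 node {27}, right has 0 { }.
      Root 35: left subtree has 0 nodes { }, right has 3 {29, 10, 24}.
        Root 10: left subtree has 1 node {29}, right has 1 {24}.

18, 17, 22, 27, 23, 29, 24, 10, 35, 25, 2, 37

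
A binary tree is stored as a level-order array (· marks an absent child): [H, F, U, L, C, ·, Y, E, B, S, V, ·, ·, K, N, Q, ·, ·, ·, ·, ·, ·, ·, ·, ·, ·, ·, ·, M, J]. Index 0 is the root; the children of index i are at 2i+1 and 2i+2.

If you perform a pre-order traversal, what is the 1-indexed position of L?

3

Pre-order visits the node, then its left subtree, then its right subtree.
Visit H.
At H: go left to F.
  Visit F.
  At F: go left to L.
    Visit L.
    At L: go left to E.
      Visit E.
      At E: go left to Q.
        Q is a leaf — visit Q.
      At E: no right child.
    At L: go right to B.
      B is a leaf — visit B.
  At F: go right to C.
    Visit C.
    At C: go left to S.
      S is a leaf — visit S.
    At C: go right to V.
      V is a leaf — visit V.
At H: go right to U.
  Visit U.
  At U: no left child.
  At U: go right to Y.
    Visit Y.
    At Y: go left to K.
      Visit K.
      At K: no left child.
      At K: go right to M.
        M is a leaf — visit M.
    At Y: go right to N.
      Visit N.
      At N: go left to J.
        J is a leaf — visit J.
      At N: no right child.
Full pre-order sequence: H, F, L, E, Q, B, C, S, V, U, Y, K, M, N, J.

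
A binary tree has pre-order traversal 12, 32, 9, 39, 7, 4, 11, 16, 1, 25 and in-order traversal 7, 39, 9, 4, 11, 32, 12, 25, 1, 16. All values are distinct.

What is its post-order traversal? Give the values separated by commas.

7, 39, 11, 4, 9, 32, 25, 1, 16, 12

The first element of pre-order is the root; it splits in-order into left and right subtrees.
Root 12: left subtree has 6 nodes {7, 39, 9, 4, 11, 32}, right has 3 {25, 1, 16}.
  Root 32: left subtree has 5 nodes {7, 39, 9, 4, 11}, right has 0 { }.
    Root 9: left subtree has 2 nodes {7, 39}, right has 2 {4, 11}.
      Root 39: left subtree has 1 node {7}, right has 0 { }.
      Root 4: left subtree has 0 nodes { }, right has 1 {11}.
  Root 16: left subtree has 2 nodes {25, 1}, right has 0 { }.
    Root 1: left subtree has 1 node {25}, right has 0 { }.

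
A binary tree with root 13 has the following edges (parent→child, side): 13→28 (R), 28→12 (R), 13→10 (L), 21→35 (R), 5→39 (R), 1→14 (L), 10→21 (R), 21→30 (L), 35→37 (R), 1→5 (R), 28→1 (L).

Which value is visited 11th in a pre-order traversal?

Pre-order visits the node, then its left subtree, then its right subtree.
Visit 13.
At 13: go left to 10.
  Visit 10.
  At 10: no left child.
  At 10: go right to 21.
    Visit 21.
    At 21: go left to 30.
      30 is a leaf — visit 30.
    At 21: go right to 35.
      Visit 35.
      At 35: no left child.
      At 35: go right to 37.
        37 is a leaf — visit 37.
At 13: go right to 28.
  Visit 28.
  At 28: go left to 1.
    Visit 1.
    At 1: go left to 14.
      14 is a leaf — visit 14.
    At 1: go right to 5.
      Visit 5.
      At 5: no left child.
      At 5: go right to 39.
        39 is a leaf — visit 39.
  At 28: go right to 12.
    12 is a leaf — visit 12.
Full pre-order sequence: 13, 10, 21, 30, 35, 37, 28, 1, 14, 5, 39, 12.

39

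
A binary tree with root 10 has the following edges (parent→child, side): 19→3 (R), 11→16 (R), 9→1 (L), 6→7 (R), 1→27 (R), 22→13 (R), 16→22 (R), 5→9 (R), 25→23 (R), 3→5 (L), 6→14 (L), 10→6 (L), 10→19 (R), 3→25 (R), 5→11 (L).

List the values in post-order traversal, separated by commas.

14, 7, 6, 13, 22, 16, 11, 27, 1, 9, 5, 23, 25, 3, 19, 10

Post-order visits the left subtree, then the right subtree, then the node.
At 10: go left to 6.
  At 6: go left to 14.
    14 is a leaf — visit 14.
  At 6: go right to 7.
    7 is a leaf — visit 7.
  Visit 6.
At 10: go right to 19.
  At 19: no left child.
  At 19: go right to 3.
    At 3: go left to 5.
      At 5: go left to 11.
        At 11: no left child.
        At 11: go right to 16.
          At 16: no left child.
          At 16: go right to 22.
            At 22: no left child.
            At 22: go right to 13.
              13 is a leaf — visit 13.
            Visit 22.
          Visit 16.
        Visit 11.
      At 5: go right to 9.
        At 9: go left to 1.
          At 1: no left child.
          At 1: go right to 27.
            27 is a leaf — visit 27.
          Visit 1.
        At 9: no right child.
        Visit 9.
      Visit 5.
    At 3: go right to 25.
      At 25: no left child.
      At 25: go right to 23.
        23 is a leaf — visit 23.
      Visit 25.
    Visit 3.
  Visit 19.
Visit 10.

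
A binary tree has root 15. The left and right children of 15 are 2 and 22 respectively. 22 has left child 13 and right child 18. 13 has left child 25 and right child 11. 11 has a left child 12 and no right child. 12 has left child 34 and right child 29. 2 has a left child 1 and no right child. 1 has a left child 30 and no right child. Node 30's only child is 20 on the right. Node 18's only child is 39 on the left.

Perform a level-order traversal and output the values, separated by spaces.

Level-order visits nodes level by level from the root, left to right within each level.
Level 0: 15
Level 1: 2, 22
Level 2: 1, 13, 18
Level 3: 30, 25, 11, 39
Level 4: 20, 12
Level 5: 34, 29

15 2 22 1 13 18 30 25 11 39 20 12 34 29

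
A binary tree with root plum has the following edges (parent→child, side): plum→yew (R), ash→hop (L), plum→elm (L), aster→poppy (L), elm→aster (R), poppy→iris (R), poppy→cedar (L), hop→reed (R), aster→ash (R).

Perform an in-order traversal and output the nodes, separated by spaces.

In-order visits the left subtree, then the node, then the right subtree.
At plum: go left to elm.
  At elm: no left child.
  Visit elm.
  At elm: go right to aster.
    At aster: go left to poppy.
      At poppy: go left to cedar.
        cedar is a leaf — visit cedar.
      Visit poppy.
      At poppy: go right to iris.
        iris is a leaf — visit iris.
    Visit aster.
    At aster: go right to ash.
      At ash: go left to hop.
        At hop: no left child.
        Visit hop.
        At hop: go right to reed.
          reed is a leaf — visit reed.
      Visit ash.
      At ash: no right child.
Visit plum.
At plum: go right to yew.
  yew is a leaf — visit yew.

elm cedar poppy iris aster hop reed ash plum yew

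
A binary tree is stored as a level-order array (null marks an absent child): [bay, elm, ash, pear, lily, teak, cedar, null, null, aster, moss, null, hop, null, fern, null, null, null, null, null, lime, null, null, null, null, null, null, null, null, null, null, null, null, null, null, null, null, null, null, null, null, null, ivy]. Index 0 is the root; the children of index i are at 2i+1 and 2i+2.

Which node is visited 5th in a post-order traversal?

Post-order visits the left subtree, then the right subtree, then the node.
At bay: go left to elm.
  At elm: go left to pear.
    pear is a leaf — visit pear.
  At elm: go right to lily.
    At lily: go left to aster.
      At aster: no left child.
      At aster: go right to lime.
        At lime: no left child.
        At lime: go right to ivy.
          ivy is a leaf — visit ivy.
        Visit lime.
      Visit aster.
    At lily: go right to moss.
      moss is a leaf — visit moss.
    Visit lily.
  Visit elm.
At bay: go right to ash.
  At ash: go left to teak.
    At teak: no left child.
    At teak: go right to hop.
      hop is a leaf — visit hop.
    Visit teak.
  At ash: go right to cedar.
    At cedar: no left child.
    At cedar: go right to fern.
      fern is a leaf — visit fern.
    Visit cedar.
  Visit ash.
Visit bay.
Full post-order sequence: pear, ivy, lime, aster, moss, lily, elm, hop, teak, fern, cedar, ash, bay.

moss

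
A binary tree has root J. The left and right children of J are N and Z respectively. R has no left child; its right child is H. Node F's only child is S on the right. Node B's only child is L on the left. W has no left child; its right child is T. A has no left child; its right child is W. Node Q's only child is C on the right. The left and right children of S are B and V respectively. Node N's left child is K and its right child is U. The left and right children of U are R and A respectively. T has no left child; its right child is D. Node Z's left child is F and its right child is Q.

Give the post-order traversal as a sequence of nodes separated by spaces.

Post-order visits the left subtree, then the right subtree, then the node.
At J: go left to N.
  At N: go left to K.
    K is a leaf — visit K.
  At N: go right to U.
    At U: go left to R.
      At R: no left child.
      At R: go right to H.
        H is a leaf — visit H.
      Visit R.
    At U: go right to A.
      At A: no left child.
      At A: go right to W.
        At W: no left child.
        At W: go right to T.
          At T: no left child.
          At T: go right to D.
            D is a leaf — visit D.
          Visit T.
        Visit W.
      Visit A.
    Visit U.
  Visit N.
At J: go right to Z.
  At Z: go left to F.
    At F: no left child.
    At F: go right to S.
      At S: go left to B.
        At B: go left to L.
          L is a leaf — visit L.
        At B: no right child.
        Visit B.
      At S: go right to V.
        V is a leaf — visit V.
      Visit S.
    Visit F.
  At Z: go right to Q.
    At Q: no left child.
    At Q: go right to C.
      C is a leaf — visit C.
    Visit Q.
  Visit Z.
Visit J.

K H R D T W A U N L B V S F C Q Z J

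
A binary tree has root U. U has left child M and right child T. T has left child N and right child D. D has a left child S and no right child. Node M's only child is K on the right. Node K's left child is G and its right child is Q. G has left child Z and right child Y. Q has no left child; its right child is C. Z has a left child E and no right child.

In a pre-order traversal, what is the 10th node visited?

T

Pre-order visits the node, then its left subtree, then its right subtree.
Visit U.
At U: go left to M.
  Visit M.
  At M: no left child.
  At M: go right to K.
    Visit K.
    At K: go left to G.
      Visit G.
      At G: go left to Z.
        Visit Z.
        At Z: go left to E.
          E is a leaf — visit E.
        At Z: no right child.
      At G: go right to Y.
        Y is a leaf — visit Y.
    At K: go right to Q.
      Visit Q.
      At Q: no left child.
      At Q: go right to C.
        C is a leaf — visit C.
At U: go right to T.
  Visit T.
  At T: go left to N.
    N is a leaf — visit N.
  At T: go right to D.
    Visit D.
    At D: go left to S.
      S is a leaf — visit S.
    At D: no right child.
Full pre-order sequence: U, M, K, G, Z, E, Y, Q, C, T, N, D, S.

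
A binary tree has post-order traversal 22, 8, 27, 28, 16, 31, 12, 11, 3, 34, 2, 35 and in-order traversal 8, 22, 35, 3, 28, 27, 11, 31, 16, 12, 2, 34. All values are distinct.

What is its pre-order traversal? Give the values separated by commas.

35, 8, 22, 2, 3, 11, 28, 27, 12, 31, 16, 34

The last element of post-order is the root; it splits in-order into left and right subtrees.
Root 35: left subtree has 2 nodes {8, 22}, right has 9 {3, 28, 27, 11, 31, 16, 12, 2, 34}.
  Root 8: left subtree has 0 nodes { }, right has 1 {22}.
  Root 2: left subtree has 7 nodes {3, 28, 27, 11, 31, 16, 12}, right has 1 {34}.
    Root 3: left subtree has 0 nodes { }, right has 6 {28, 27, 11, 31, 16, 12}.
      Root 11: left subtree has 2 nodes {28, 27}, right has 3 {31, 16, 12}.
        Root 28: left subtree has 0 nodes { }, right has 1 {27}.
        Root 12: left subtree has 2 nodes {31, 16}, right has 0 { }.
          Root 31: left subtree has 0 nodes { }, right has 1 {16}.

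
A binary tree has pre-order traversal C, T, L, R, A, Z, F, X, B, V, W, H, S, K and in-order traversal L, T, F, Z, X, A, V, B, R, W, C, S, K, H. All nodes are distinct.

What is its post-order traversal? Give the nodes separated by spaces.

The first element of pre-order is the root; it splits in-order into left and right subtrees.
Root C: left subtree has 10 nodes {L, T, F, Z, X, A, V, B, R, W}, right has 3 {S, K, H}.
  Root T: left subtree has 1 node {L}, right has 8 {F, Z, X, A, V, B, R, W}.
    Root R: left subtree has 6 nodes {F, Z, X, A, V, B}, right has 1 {W}.
      Root A: left subtree has 3 nodes {F, Z, X}, right has 2 {V, B}.
        Root Z: left subtree has 1 node {F}, right has 1 {X}.
        Root B: left subtree has 1 node {V}, right has 0 { }.
  Root H: left subtree has 2 nodes {S, K}, right has 0 { }.
    Root S: left subtree has 0 nodes { }, right has 1 {K}.

L F X Z V B A W R T K S H C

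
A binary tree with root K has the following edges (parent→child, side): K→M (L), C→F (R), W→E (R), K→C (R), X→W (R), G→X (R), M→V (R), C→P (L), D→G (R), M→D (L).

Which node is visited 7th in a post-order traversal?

Post-order visits the left subtree, then the right subtree, then the node.
At K: go left to M.
  At M: go left to D.
    At D: no left child.
    At D: go right to G.
      At G: no left child.
      At G: go right to X.
        At X: no left child.
        At X: go right to W.
          At W: no left child.
          At W: go right to E.
            E is a leaf — visit E.
          Visit W.
        Visit X.
      Visit G.
    Visit D.
  At M: go right to V.
    V is a leaf — visit V.
  Visit M.
At K: go right to C.
  At C: go left to P.
    P is a leaf — visit P.
  At C: go right to F.
    F is a leaf — visit F.
  Visit C.
Visit K.
Full post-order sequence: E, W, X, G, D, V, M, P, F, C, K.

M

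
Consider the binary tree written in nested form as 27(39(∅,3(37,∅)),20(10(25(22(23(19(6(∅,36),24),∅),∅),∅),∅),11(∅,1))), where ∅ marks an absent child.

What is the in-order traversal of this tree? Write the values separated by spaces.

In-order visits the left subtree, then the node, then the right subtree.
At 27: go left to 39.
  At 39: no left child.
  Visit 39.
  At 39: go right to 3.
    At 3: go left to 37.
      37 is a leaf — visit 37.
    Visit 3.
    At 3: no right child.
Visit 27.
At 27: go right to 20.
  At 20: go left to 10.
    At 10: go left to 25.
      At 25: go left to 22.
        At 22: go left to 23.
          At 23: go left to 19.
            At 19: go left to 6.
              At 6: no left child.
              Visit 6.
              At 6: go right to 36.
                36 is a leaf — visit 36.
            Visit 19.
            At 19: go right to 24.
              24 is a leaf — visit 24.
          Visit 23.
          At 23: no right child.
        Visit 22.
        At 22: no right child.
      Visit 25.
      At 25: no right child.
    Visit 10.
    At 10: no right child.
  Visit 20.
  At 20: go right to 11.
    At 11: no left child.
    Visit 11.
    At 11: go right to 1.
      1 is a leaf — visit 1.

39 37 3 27 6 36 19 24 23 22 25 10 20 11 1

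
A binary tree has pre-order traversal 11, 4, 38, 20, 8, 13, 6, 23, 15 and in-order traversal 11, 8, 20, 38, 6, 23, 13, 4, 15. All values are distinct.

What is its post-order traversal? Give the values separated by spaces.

8 20 23 6 13 38 15 4 11

The first element of pre-order is the root; it splits in-order into left and right subtrees.
Root 11: left subtree has 0 nodes { }, right has 8 {8, 20, 38, 6, 23, 13, 4, 15}.
  Root 4: left subtree has 6 nodes {8, 20, 38, 6, 23, 13}, right has 1 {15}.
    Root 38: left subtree has 2 nodes {8, 20}, right has 3 {6, 23, 13}.
      Root 20: left subtree has 1 node {8}, right has 0 { }.
      Root 13: left subtree has 2 nodes {6, 23}, right has 0 { }.
        Root 6: left subtree has 0 nodes { }, right has 1 {23}.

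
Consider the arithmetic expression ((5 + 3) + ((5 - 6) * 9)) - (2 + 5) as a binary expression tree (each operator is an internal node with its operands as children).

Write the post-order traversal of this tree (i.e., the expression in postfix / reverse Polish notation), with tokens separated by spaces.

5 3 + 5 6 - 9 * + 2 5 + -

Post-order on an expression tree gives postfix notation: for each operator, emit left operand, right operand, then the operator.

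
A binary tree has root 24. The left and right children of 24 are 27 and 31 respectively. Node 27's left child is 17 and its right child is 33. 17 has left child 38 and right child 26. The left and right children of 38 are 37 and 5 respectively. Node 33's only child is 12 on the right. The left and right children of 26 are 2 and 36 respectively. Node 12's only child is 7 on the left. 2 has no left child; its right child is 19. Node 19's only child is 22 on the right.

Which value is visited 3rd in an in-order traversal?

5

In-order visits the left subtree, then the node, then the right subtree.
At 24: go left to 27.
  At 27: go left to 17.
    At 17: go left to 38.
      At 38: go left to 37.
        37 is a leaf — visit 37.
      Visit 38.
      At 38: go right to 5.
        5 is a leaf — visit 5.
    Visit 17.
    At 17: go right to 26.
      At 26: go left to 2.
        At 2: no left child.
        Visit 2.
        At 2: go right to 19.
          At 19: no left child.
          Visit 19.
          At 19: go right to 22.
            22 is a leaf — visit 22.
      Visit 26.
      At 26: go right to 36.
        36 is a leaf — visit 36.
  Visit 27.
  At 27: go right to 33.
    At 33: no left child.
    Visit 33.
    At 33: go right to 12.
      At 12: go left to 7.
        7 is a leaf — visit 7.
      Visit 12.
      At 12: no right child.
Visit 24.
At 24: go right to 31.
  31 is a leaf — visit 31.
Full in-order sequence: 37, 38, 5, 17, 2, 19, 22, 26, 36, 27, 33, 7, 12, 24, 31.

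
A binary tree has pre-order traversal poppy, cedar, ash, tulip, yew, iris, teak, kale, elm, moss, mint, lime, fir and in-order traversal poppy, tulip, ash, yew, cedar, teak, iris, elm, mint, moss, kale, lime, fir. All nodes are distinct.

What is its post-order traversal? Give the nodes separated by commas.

The first element of pre-order is the root; it splits in-order into left and right subtrees.
Root poppy: left subtree has 0 nodes { }, right has 12 {tulip, ash, yew, cedar, teak, iris, elm, mint, moss, kale, lime, fir}.
  Root cedar: left subtree has 3 nodes {tulip, ash, yew}, right has 8 {teak, iris, elm, mint, moss, kale, lime, fir}.
    Root ash: left subtree has 1 node {tulip}, right has 1 {yew}.
    Root iris: left subtree has 1 node {teak}, right has 6 {elm, mint, moss, kale, lime, fir}.
      Root kale: left subtree has 3 nodes {elm, mint, moss}, right has 2 {lime, fir}.
        Root elm: left subtree has 0 nodes { }, right has 2 {mint, moss}.
          Root moss: left subtree has 1 node {mint}, right has 0 { }.
        Root lime: left subtree has 0 nodes { }, right has 1 {fir}.

tulip, yew, ash, teak, mint, moss, elm, fir, lime, kale, iris, cedar, poppy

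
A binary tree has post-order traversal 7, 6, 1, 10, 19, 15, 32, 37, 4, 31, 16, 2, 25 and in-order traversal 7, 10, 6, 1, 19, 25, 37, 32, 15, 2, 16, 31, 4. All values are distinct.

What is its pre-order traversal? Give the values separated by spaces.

The last element of post-order is the root; it splits in-order into left and right subtrees.
Root 25: left subtree has 5 nodes {7, 10, 6, 1, 19}, right has 7 {37, 32, 15, 2, 16, 31, 4}.
  Root 19: left subtree has 4 nodes {7, 10, 6, 1}, right has 0 { }.
    Root 10: left subtree has 1 node {7}, right has 2 {6, 1}.
      Root 1: left subtree has 1 node {6}, right has 0 { }.
  Root 2: left subtree has 3 nodes {37, 32, 15}, right has 3 {16, 31, 4}.
    Root 37: left subtree has 0 nodes { }, right has 2 {32, 15}.
      Root 32: left subtree has 0 nodes { }, right has 1 {15}.
    Root 16: left subtree has 0 nodes { }, right has 2 {31, 4}.
      Root 31: left subtree has 0 nodes { }, right has 1 {4}.

25 19 10 7 1 6 2 37 32 15 16 31 4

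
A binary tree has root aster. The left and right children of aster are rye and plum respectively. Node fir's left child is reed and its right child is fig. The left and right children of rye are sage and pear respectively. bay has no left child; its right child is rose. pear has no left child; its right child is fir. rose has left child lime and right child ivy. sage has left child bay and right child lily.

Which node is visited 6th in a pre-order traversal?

Pre-order visits the node, then its left subtree, then its right subtree.
Visit aster.
At aster: go left to rye.
  Visit rye.
  At rye: go left to sage.
    Visit sage.
    At sage: go left to bay.
      Visit bay.
      At bay: no left child.
      At bay: go right to rose.
        Visit rose.
        At rose: go left to lime.
          lime is a leaf — visit lime.
        At rose: go right to ivy.
          ivy is a leaf — visit ivy.
    At sage: go right to lily.
      lily is a leaf — visit lily.
  At rye: go right to pear.
    Visit pear.
    At pear: no left child.
    At pear: go right to fir.
      Visit fir.
      At fir: go left to reed.
        reed is a leaf — visit reed.
      At fir: go right to fig.
        fig is a leaf — visit fig.
At aster: go right to plum.
  plum is a leaf — visit plum.
Full pre-order sequence: aster, rye, sage, bay, rose, lime, ivy, lily, pear, fir, reed, fig, plum.

lime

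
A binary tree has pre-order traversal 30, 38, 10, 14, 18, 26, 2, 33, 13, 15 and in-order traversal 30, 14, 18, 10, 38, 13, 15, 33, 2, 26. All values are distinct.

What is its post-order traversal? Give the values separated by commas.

18, 14, 10, 15, 13, 33, 2, 26, 38, 30

The first element of pre-order is the root; it splits in-order into left and right subtrees.
Root 30: left subtree has 0 nodes { }, right has 9 {14, 18, 10, 38, 13, 15, 33, 2, 26}.
  Root 38: left subtree has 3 nodes {14, 18, 10}, right has 5 {13, 15, 33, 2, 26}.
    Root 10: left subtree has 2 nodes {14, 18}, right has 0 { }.
      Root 14: left subtree has 0 nodes { }, right has 1 {18}.
    Root 26: left subtree has 4 nodes {13, 15, 33, 2}, right has 0 { }.
      Root 2: left subtree has 3 nodes {13, 15, 33}, right has 0 { }.
        Root 33: left subtree has 2 nodes {13, 15}, right has 0 { }.
          Root 13: left subtree has 0 nodes { }, right has 1 {15}.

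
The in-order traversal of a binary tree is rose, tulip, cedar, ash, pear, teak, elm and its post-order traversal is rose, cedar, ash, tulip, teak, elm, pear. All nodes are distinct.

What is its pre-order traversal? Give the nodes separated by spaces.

The last element of post-order is the root; it splits in-order into left and right subtrees.
Root pear: left subtree has 4 nodes {rose, tulip, cedar, ash}, right has 2 {teak, elm}.
  Root tulip: left subtree has 1 node {rose}, right has 2 {cedar, ash}.
    Root ash: left subtree has 1 node {cedar}, right has 0 { }.
  Root elm: left subtree has 1 node {teak}, right has 0 { }.

pear tulip rose ash cedar elm teak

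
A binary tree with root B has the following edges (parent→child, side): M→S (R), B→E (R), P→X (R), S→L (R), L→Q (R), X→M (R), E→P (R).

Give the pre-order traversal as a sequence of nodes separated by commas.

B, E, P, X, M, S, L, Q

Pre-order visits the node, then its left subtree, then its right subtree.
Visit B.
At B: no left child.
At B: go right to E.
  Visit E.
  At E: no left child.
  At E: go right to P.
    Visit P.
    At P: no left child.
    At P: go right to X.
      Visit X.
      At X: no left child.
      At X: go right to M.
        Visit M.
        At M: no left child.
        At M: go right to S.
          Visit S.
          At S: no left child.
          At S: go right to L.
            Visit L.
            At L: no left child.
            At L: go right to Q.
              Q is a leaf — visit Q.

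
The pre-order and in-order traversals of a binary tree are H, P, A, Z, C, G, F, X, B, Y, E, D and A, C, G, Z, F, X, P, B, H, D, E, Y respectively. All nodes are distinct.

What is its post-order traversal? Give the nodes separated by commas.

The first element of pre-order is the root; it splits in-order into left and right subtrees.
Root H: left subtree has 8 nodes {A, C, G, Z, F, X, P, B}, right has 3 {D, E, Y}.
  Root P: left subtree has 6 nodes {A, C, G, Z, F, X}, right has 1 {B}.
    Root A: left subtree has 0 nodes { }, right has 5 {C, G, Z, F, X}.
      Root Z: left subtree has 2 nodes {C, G}, right has 2 {F, X}.
        Root C: left subtree has 0 nodes { }, right has 1 {G}.
        Root F: left subtree has 0 nodes { }, right has 1 {X}.
  Root Y: left subtree has 2 nodes {D, E}, right has 0 { }.
    Root E: left subtree has 1 node {D}, right has 0 { }.

G, C, X, F, Z, A, B, P, D, E, Y, H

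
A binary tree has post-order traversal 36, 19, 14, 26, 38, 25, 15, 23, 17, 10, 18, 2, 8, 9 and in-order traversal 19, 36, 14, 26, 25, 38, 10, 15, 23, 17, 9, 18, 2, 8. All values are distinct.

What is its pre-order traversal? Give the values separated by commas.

9, 10, 25, 26, 14, 19, 36, 38, 17, 23, 15, 8, 2, 18

The last element of post-order is the root; it splits in-order into left and right subtrees.
Root 9: left subtree has 10 nodes {19, 36, 14, 26, 25, 38, 10, 15, 23, 17}, right has 3 {18, 2, 8}.
  Root 10: left subtree has 6 nodes {19, 36, 14, 26, 25, 38}, right has 3 {15, 23, 17}.
    Root 25: left subtree has 4 nodes {19, 36, 14, 26}, right has 1 {38}.
      Root 26: left subtree has 3 nodes {19, 36, 14}, right has 0 { }.
        Root 14: left subtree has 2 nodes {19, 36}, right has 0 { }.
          Root 19: left subtree has 0 nodes { }, right has 1 {36}.
    Root 17: left subtree has 2 nodes {15, 23}, right has 0 { }.
      Root 23: left subtree has 1 node {15}, right has 0 { }.
  Root 8: left subtree has 2 nodes {18, 2}, right has 0 { }.
    Root 2: left subtree has 1 node {18}, right has 0 { }.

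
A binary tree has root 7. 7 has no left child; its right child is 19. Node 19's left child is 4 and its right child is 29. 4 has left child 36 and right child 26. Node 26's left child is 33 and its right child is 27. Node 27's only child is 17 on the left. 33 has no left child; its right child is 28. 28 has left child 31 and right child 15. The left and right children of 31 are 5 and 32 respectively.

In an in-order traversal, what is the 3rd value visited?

4

In-order visits the left subtree, then the node, then the right subtree.
At 7: no left child.
Visit 7.
At 7: go right to 19.
  At 19: go left to 4.
    At 4: go left to 36.
      36 is a leaf — visit 36.
    Visit 4.
    At 4: go right to 26.
      At 26: go left to 33.
        At 33: no left child.
        Visit 33.
        At 33: go right to 28.
          At 28: go left to 31.
            At 31: go left to 5.
              5 is a leaf — visit 5.
            Visit 31.
            At 31: go right to 32.
              32 is a leaf — visit 32.
          Visit 28.
          At 28: go right to 15.
            15 is a leaf — visit 15.
      Visit 26.
      At 26: go right to 27.
        At 27: go left to 17.
          17 is a leaf — visit 17.
        Visit 27.
        At 27: no right child.
  Visit 19.
  At 19: go right to 29.
    29 is a leaf — visit 29.
Full in-order sequence: 7, 36, 4, 33, 5, 31, 32, 28, 15, 26, 17, 27, 19, 29.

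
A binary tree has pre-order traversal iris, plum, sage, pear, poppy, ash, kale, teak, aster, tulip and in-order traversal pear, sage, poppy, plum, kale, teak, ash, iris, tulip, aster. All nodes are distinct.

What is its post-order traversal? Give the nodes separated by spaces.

The first element of pre-order is the root; it splits in-order into left and right subtrees.
Root iris: left subtree has 7 nodes {pear, sage, poppy, plum, kale, teak, ash}, right has 2 {tulip, aster}.
  Root plum: left subtree has 3 nodes {pear, sage, poppy}, right has 3 {kale, teak, ash}.
    Root sage: left subtree has 1 node {pear}, right has 1 {poppy}.
    Root ash: left subtree has 2 nodes {kale, teak}, right has 0 { }.
      Root kale: left subtree has 0 nodes { }, right has 1 {teak}.
  Root aster: left subtree has 1 node {tulip}, right has 0 { }.

pear poppy sage teak kale ash plum tulip aster iris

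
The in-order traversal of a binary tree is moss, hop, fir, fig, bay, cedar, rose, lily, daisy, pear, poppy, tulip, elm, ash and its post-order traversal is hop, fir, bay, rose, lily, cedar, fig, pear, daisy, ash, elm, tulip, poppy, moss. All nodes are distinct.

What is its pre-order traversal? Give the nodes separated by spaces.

The last element of post-order is the root; it splits in-order into left and right subtrees.
Root moss: left subtree has 0 nodes { }, right has 13 {hop, fir, fig, bay, cedar, rose, lily, daisy, pear, poppy, tulip, elm, ash}.
  Root poppy: left subtree has 9 nodes {hop, fir, fig, bay, cedar, rose, lily, daisy, pear}, right has 3 {tulip, elm, ash}.
    Root daisy: left subtree has 7 nodes {hop, fir, fig, bay, cedar, rose, lily}, right has 1 {pear}.
      Root fig: left subtree has 2 nodes {hop, fir}, right has 4 {bay, cedar, rose, lily}.
        Root fir: left subtree has 1 node {hop}, right has 0 { }.
        Root cedar: left subtree has 1 node {bay}, right has 2 {rose, lily}.
          Root lily: left subtree has 1 node {rose}, right has 0 { }.
    Root tulip: left subtree has 0 nodes { }, right has 2 {elm, ash}.
      Root elm: left subtree has 0 nodes { }, right has 1 {ash}.

moss poppy daisy fig fir hop cedar bay lily rose pear tulip elm ash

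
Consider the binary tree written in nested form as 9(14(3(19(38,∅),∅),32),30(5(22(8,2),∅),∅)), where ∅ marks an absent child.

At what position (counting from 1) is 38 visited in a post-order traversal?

Post-order visits the left subtree, then the right subtree, then the node.
At 9: go left to 14.
  At 14: go left to 3.
    At 3: go left to 19.
      At 19: go left to 38.
        38 is a leaf — visit 38.
      At 19: no right child.
      Visit 19.
    At 3: no right child.
    Visit 3.
  At 14: go right to 32.
    32 is a leaf — visit 32.
  Visit 14.
At 9: go right to 30.
  At 30: go left to 5.
    At 5: go left to 22.
      At 22: go left to 8.
        8 is a leaf — visit 8.
      At 22: go right to 2.
        2 is a leaf — visit 2.
      Visit 22.
    At 5: no right child.
    Visit 5.
  At 30: no right child.
  Visit 30.
Visit 9.
Full post-order sequence: 38, 19, 3, 32, 14, 8, 2, 22, 5, 30, 9.

1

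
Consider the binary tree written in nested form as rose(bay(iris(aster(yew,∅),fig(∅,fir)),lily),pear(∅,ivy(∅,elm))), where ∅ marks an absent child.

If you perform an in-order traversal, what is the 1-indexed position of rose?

In-order visits the left subtree, then the node, then the right subtree.
At rose: go left to bay.
  At bay: go left to iris.
    At iris: go left to aster.
      At aster: go left to yew.
        yew is a leaf — visit yew.
      Visit aster.
      At aster: no right child.
    Visit iris.
    At iris: go right to fig.
      At fig: no left child.
      Visit fig.
      At fig: go right to fir.
        fir is a leaf — visit fir.
  Visit bay.
  At bay: go right to lily.
    lily is a leaf — visit lily.
Visit rose.
At rose: go right to pear.
  At pear: no left child.
  Visit pear.
  At pear: go right to ivy.
    At ivy: no left child.
    Visit ivy.
    At ivy: go right to elm.
      elm is a leaf — visit elm.
Full in-order sequence: yew, aster, iris, fig, fir, bay, lily, rose, pear, ivy, elm.

8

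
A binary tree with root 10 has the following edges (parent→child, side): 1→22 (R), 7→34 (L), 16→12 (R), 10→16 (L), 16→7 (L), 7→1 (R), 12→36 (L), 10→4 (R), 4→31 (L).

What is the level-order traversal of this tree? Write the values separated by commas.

10, 16, 4, 7, 12, 31, 34, 1, 36, 22

Level-order visits nodes level by level from the root, left to right within each level.
Level 0: 10
Level 1: 16, 4
Level 2: 7, 12, 31
Level 3: 34, 1, 36
Level 4: 22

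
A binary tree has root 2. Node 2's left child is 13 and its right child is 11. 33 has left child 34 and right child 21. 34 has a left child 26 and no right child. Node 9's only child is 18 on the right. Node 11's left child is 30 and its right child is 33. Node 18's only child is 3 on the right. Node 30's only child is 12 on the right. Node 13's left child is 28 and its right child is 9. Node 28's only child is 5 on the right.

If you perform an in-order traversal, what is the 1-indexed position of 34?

In-order visits the left subtree, then the node, then the right subtree.
At 2: go left to 13.
  At 13: go left to 28.
    At 28: no left child.
    Visit 28.
    At 28: go right to 5.
      5 is a leaf — visit 5.
  Visit 13.
  At 13: go right to 9.
    At 9: no left child.
    Visit 9.
    At 9: go right to 18.
      At 18: no left child.
      Visit 18.
      At 18: go right to 3.
        3 is a leaf — visit 3.
Visit 2.
At 2: go right to 11.
  At 11: go left to 30.
    At 30: no left child.
    Visit 30.
    At 30: go right to 12.
      12 is a leaf — visit 12.
  Visit 11.
  At 11: go right to 33.
    At 33: go left to 34.
      At 34: go left to 26.
        26 is a leaf — visit 26.
      Visit 34.
      At 34: no right child.
    Visit 33.
    At 33: go right to 21.
      21 is a leaf — visit 21.
Full in-order sequence: 28, 5, 13, 9, 18, 3, 2, 30, 12, 11, 26, 34, 33, 21.

12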